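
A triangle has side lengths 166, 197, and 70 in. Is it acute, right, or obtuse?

Compare the square of the longest side to the sum of squares of the other two: 70² + 166² = 32456 < 38809 = 197².

obtuse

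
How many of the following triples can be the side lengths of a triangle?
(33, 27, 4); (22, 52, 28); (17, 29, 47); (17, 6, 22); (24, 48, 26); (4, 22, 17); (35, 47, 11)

(4,27,33): 4+27 ≤ 33 → not valid
(22,28,52): 22+28 ≤ 52 → not valid
(17,29,47): 17+29 ≤ 47 → not valid
(6,17,22): 6+17 > 22 → valid
(24,26,48): 24+26 > 48 → valid
(4,17,22): 4+17 ≤ 22 → not valid
(11,35,47): 11+35 ≤ 47 → not valid
2 of the 7 triples form a triangle.

2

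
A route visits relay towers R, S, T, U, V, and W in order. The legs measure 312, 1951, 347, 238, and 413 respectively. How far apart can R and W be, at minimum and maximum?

The maximum is all hops collinear in one direction: 312 + 1951 + 347 + 238 + 413 = 3261.
The longest hop is 1951; the others sum to 1310. Folding the others back against it leaves at least 1951 − 1310 = 641.

641 ≤ RW ≤ 3261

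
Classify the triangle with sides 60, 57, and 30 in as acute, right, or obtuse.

acute

Compare the square of the longest side to the sum of squares of the other two: 30² + 57² = 4149 > 3600 = 60².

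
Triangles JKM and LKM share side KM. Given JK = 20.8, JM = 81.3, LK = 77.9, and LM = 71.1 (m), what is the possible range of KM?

60.5 < KM < 102.1

From triangle JKM: |20.8 − 81.3| < KM < 20.8 + 81.3, i.e. 60.5 < KM < 102.1.
From triangle LKM: 6.8 < KM < 149.0.
Both must hold, so KM lies in the intersection.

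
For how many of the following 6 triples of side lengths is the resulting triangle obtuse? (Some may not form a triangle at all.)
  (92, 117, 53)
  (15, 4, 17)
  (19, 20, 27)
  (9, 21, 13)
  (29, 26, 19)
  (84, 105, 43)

4

(92,117,53): 53²+92² = 11273 < 13689 = 117² → obtuse
(15,4,17): 4²+15² = 241 < 289 = 17² → obtuse
(19,20,27): 19²+20² = 761 > 729 = 27² → acute
(9,21,13): 9²+13² = 250 < 441 = 21² → obtuse
(29,26,19): 19²+26² = 1037 > 841 = 29² → acute
(84,105,43): 43²+84² = 8905 < 11025 = 105² → obtuse
4 of the 6 are obtuse.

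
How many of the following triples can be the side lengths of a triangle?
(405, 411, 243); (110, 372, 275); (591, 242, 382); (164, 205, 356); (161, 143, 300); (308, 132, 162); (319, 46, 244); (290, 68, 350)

6

(243,405,411): 243+405 > 411 → valid
(110,275,372): 110+275 > 372 → valid
(242,382,591): 242+382 > 591 → valid
(164,205,356): 164+205 > 356 → valid
(143,161,300): 143+161 > 300 → valid
(132,162,308): 132+162 ≤ 308 → not valid
(46,244,319): 46+244 ≤ 319 → not valid
(68,290,350): 68+290 > 350 → valid
6 of the 8 triples form a triangle.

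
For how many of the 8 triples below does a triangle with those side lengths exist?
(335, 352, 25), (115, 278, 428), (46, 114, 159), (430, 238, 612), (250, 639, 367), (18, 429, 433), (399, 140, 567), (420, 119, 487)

(25,335,352): 25+335 > 352 → valid
(115,278,428): 115+278 ≤ 428 → not valid
(46,114,159): 46+114 > 159 → valid
(238,430,612): 238+430 > 612 → valid
(250,367,639): 250+367 ≤ 639 → not valid
(18,429,433): 18+429 > 433 → valid
(140,399,567): 140+399 ≤ 567 → not valid
(119,420,487): 119+420 > 487 → valid
5 of the 8 triples form a triangle.

5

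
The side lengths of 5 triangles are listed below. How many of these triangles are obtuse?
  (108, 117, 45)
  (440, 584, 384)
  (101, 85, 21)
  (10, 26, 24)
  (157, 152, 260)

2

(108,117,45): 45²+108² = 13689 = 117² → right
(440,584,384): 384²+440² = 341056 = 584² → right
(101,85,21): 21²+85² = 7666 < 10201 = 101² → obtuse
(10,26,24): 10²+24² = 676 = 26² → right
(157,152,260): 152²+157² = 47753 < 67600 = 260² → obtuse
2 of the 5 are obtuse.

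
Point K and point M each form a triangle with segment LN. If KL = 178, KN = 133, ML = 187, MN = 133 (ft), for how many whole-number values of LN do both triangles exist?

256

From triangle KLN: 45 < LN < 311.
From triangle MLN: 54 < LN < 320.
Intersection: 54 < LN < 311, so integers 55 through 310: 256 values.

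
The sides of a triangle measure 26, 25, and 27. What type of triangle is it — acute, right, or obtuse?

acute

Compare the square of the longest side to the sum of squares of the other two: 25² + 26² = 1301 > 729 = 27².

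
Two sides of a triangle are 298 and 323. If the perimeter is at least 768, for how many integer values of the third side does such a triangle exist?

Triangle inequality: 25 < x < 621. Perimeter ≥ 768 gives x ≥ 768 − 298 − 323 = 147.
So 147 ≤ x < 621; integers 147 through 620: 474 values.

474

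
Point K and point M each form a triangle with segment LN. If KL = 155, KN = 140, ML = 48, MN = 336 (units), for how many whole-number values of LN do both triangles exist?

6

From triangle KLN: 15 < LN < 295.
From triangle MLN: 288 < LN < 384.
Intersection: 288 < LN < 295, so integers 289 through 294: 6 values.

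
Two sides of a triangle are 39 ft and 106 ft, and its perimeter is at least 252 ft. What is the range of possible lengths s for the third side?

Triangle inequality alone gives 67 < s < 145.
The perimeter condition gives s ≥ 252 − 39 − 106 = 107.
Intersecting the two: 107 ≤ s < 145.

107 ≤ s < 145 ft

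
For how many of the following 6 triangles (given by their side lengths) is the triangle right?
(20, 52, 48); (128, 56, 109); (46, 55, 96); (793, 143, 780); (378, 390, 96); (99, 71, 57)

(20,52,48): 20²+48² = 2704 = 52² → right
(128,56,109): 56²+109² = 15017 < 16384 = 128² → obtuse
(46,55,96): 46²+55² = 5141 < 9216 = 96² → obtuse
(793,143,780): 143²+780² = 628849 = 793² → right
(378,390,96): 96²+378² = 152100 = 390² → right
(99,71,57): 57²+71² = 8290 < 9801 = 99² → obtuse
3 of the 6 are right.

3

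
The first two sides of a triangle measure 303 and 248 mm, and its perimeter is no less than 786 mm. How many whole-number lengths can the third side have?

Triangle inequality: 55 < x < 551. Perimeter ≥ 786 gives x ≥ 786 − 303 − 248 = 235.
So 235 ≤ x < 551; integers 235 through 550: 316 values.

316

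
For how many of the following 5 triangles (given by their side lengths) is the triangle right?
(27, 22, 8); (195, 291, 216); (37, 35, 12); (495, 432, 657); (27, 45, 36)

4

(27,22,8): 8²+22² = 548 < 729 = 27² → obtuse
(195,291,216): 195²+216² = 84681 = 291² → right
(37,35,12): 12²+35² = 1369 = 37² → right
(495,432,657): 432²+495² = 431649 = 657² → right
(27,45,36): 27²+36² = 2025 = 45² → right
4 of the 5 are right.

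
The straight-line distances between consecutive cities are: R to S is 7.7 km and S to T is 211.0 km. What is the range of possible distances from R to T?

203.3 ≤ RT ≤ 218.7 km

By the triangle inequality, |7.7 − 211.0| ≤ RT ≤ 7.7 + 211.0.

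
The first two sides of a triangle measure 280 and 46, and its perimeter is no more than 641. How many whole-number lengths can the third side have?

81

Triangle inequality: 234 < x < 326. Perimeter ≤ 641 gives x ≤ 641 − 280 − 46 = 315.
So 234 < x ≤ 315; integers 235 through 315: 81 values.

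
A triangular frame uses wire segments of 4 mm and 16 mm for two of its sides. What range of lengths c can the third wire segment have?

12 < c < 20

By the triangle inequality, c must be less than 4 + 16 = 20 and greater than |4 − 16| = 12.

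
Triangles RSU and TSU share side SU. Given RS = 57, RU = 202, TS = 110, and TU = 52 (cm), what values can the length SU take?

145 < SU < 162

From triangle RSU: |57 − 202| < SU < 57 + 202, i.e. 145 < SU < 259.
From triangle TSU: 58 < SU < 162.
Both must hold, so SU lies in the intersection.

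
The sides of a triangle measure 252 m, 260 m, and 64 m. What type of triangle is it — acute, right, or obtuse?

right

Compare the square of the longest side to the sum of squares of the other two: 64² + 252² = 67600 = 260².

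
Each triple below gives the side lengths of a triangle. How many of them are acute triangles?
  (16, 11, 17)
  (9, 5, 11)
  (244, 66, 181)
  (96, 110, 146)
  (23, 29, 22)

(16,11,17): 11²+16² = 377 > 289 = 17² → acute
(9,5,11): 5²+9² = 106 < 121 = 11² → obtuse
(244,66,181): 66²+181² = 37117 < 59536 = 244² → obtuse
(96,110,146): 96²+110² = 21316 = 146² → right
(23,29,22): 22²+23² = 1013 > 841 = 29² → acute
2 of the 5 are acute.

2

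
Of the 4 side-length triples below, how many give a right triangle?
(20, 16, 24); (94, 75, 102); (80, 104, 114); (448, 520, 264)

(20,16,24): 16²+20² = 656 > 576 = 24² → acute
(94,75,102): 75²+94² = 14461 > 10404 = 102² → acute
(80,104,114): 80²+104² = 17216 > 12996 = 114² → acute
(448,520,264): 264²+448² = 270400 = 520² → right
1 of the 4 is right.

1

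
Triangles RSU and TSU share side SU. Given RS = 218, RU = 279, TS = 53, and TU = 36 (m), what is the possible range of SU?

61 < SU < 89

From triangle RSU: |218 − 279| < SU < 218 + 279, i.e. 61 < SU < 497.
From triangle TSU: 17 < SU < 89.
Both must hold, so SU lies in the intersection.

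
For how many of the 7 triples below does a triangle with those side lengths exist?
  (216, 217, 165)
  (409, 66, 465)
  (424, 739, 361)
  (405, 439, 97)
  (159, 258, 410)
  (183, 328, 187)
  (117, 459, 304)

(165,216,217): 165+216 > 217 → valid
(66,409,465): 66+409 > 465 → valid
(361,424,739): 361+424 > 739 → valid
(97,405,439): 97+405 > 439 → valid
(159,258,410): 159+258 > 410 → valid
(183,187,328): 183+187 > 328 → valid
(117,304,459): 117+304 ≤ 459 → not valid
6 of the 7 triples form a triangle.

6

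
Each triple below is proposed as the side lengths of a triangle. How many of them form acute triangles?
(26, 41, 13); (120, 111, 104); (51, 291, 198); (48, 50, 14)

(26,41,13): 13+26 ≤ 41, not a triangle
(120,111,104): 104²+111² = 23137 > 14400 = 120² → acute
(51,291,198): 51+198 ≤ 291, not a triangle
(48,50,14): 14²+48² = 2500 = 50² → right
1 of the 4 is acute.

1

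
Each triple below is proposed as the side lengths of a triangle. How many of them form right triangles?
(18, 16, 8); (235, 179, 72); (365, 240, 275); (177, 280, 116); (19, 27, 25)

1

(18,16,8): 8²+16² = 320 < 324 = 18² → obtuse
(235,179,72): 72²+179² = 37225 < 55225 = 235² → obtuse
(365,240,275): 240²+275² = 133225 = 365² → right
(177,280,116): 116²+177² = 44785 < 78400 = 280² → obtuse
(19,27,25): 19²+25² = 986 > 729 = 27² → acute
1 of the 5 is right.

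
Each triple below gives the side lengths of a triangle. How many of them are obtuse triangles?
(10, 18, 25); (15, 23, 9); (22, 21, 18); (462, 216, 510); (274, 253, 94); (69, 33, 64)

(10,18,25): 10²+18² = 424 < 625 = 25² → obtuse
(15,23,9): 9²+15² = 306 < 529 = 23² → obtuse
(22,21,18): 18²+21² = 765 > 484 = 22² → acute
(462,216,510): 216²+462² = 260100 = 510² → right
(274,253,94): 94²+253² = 72845 < 75076 = 274² → obtuse
(69,33,64): 33²+64² = 5185 > 4761 = 69² → acute
3 of the 6 are obtuse.

3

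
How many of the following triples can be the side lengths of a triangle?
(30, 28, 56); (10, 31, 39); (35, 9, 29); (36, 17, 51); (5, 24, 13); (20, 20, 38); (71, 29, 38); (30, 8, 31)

(28,30,56): 28+30 > 56 → valid
(10,31,39): 10+31 > 39 → valid
(9,29,35): 9+29 > 35 → valid
(17,36,51): 17+36 > 51 → valid
(5,13,24): 5+13 ≤ 24 → not valid
(20,20,38): 20+20 > 38 → valid
(29,38,71): 29+38 ≤ 71 → not valid
(8,30,31): 8+30 > 31 → valid
6 of the 8 triples form a triangle.

6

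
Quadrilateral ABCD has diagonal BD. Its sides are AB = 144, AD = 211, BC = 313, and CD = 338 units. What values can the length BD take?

67 < BD < 355

From triangle ABD: |144 − 211| < BD < 144 + 211, i.e. 67 < BD < 355.
From triangle CBD: 25 < BD < 651.
Both must hold, so BD lies in the intersection.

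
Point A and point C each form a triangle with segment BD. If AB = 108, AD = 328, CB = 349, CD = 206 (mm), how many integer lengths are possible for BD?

From triangle ABD: 220 < BD < 436.
From triangle CBD: 143 < BD < 555.
Intersection: 220 < BD < 436, so integers 221 through 435: 215 values.

215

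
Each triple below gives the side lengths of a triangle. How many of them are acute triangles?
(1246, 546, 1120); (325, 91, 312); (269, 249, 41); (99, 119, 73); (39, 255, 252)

(1246,546,1120): 546²+1120² = 1552516 = 1246² → right
(325,91,312): 91²+312² = 105625 = 325² → right
(269,249,41): 41²+249² = 63682 < 72361 = 269² → obtuse
(99,119,73): 73²+99² = 15130 > 14161 = 119² → acute
(39,255,252): 39²+252² = 65025 = 255² → right
1 of the 5 is acute.

1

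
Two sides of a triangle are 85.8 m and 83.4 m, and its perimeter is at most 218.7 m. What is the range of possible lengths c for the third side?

2.4 < c ≤ 49.5 m

Triangle inequality alone gives 2.4 < c < 169.2.
The perimeter condition gives c ≤ 218.7 − 85.8 − 83.4 = 49.5.
Intersecting the two: 2.4 < c ≤ 49.5.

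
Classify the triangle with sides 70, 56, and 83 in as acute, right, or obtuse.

acute

Compare the square of the longest side to the sum of squares of the other two: 56² + 70² = 8036 > 6889 = 83².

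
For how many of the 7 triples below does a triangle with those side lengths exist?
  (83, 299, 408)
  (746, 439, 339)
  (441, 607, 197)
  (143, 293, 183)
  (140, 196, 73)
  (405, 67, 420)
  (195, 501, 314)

6

(83,299,408): 83+299 ≤ 408 → not valid
(339,439,746): 339+439 > 746 → valid
(197,441,607): 197+441 > 607 → valid
(143,183,293): 143+183 > 293 → valid
(73,140,196): 73+140 > 196 → valid
(67,405,420): 67+405 > 420 → valid
(195,314,501): 195+314 > 501 → valid
6 of the 7 triples form a triangle.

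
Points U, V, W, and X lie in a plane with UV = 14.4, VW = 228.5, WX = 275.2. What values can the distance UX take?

The maximum is all hops collinear in one direction: 14.4 + 228.5 + 275.2 = 518.1.
The longest hop is 275.2; the others sum to 242.9. Folding the others back against it leaves at least 275.2 − 242.9 = 32.3.

32.3 ≤ UX ≤ 518.1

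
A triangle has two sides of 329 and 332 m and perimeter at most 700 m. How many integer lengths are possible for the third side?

36

Triangle inequality: 3 < x < 661. Perimeter ≤ 700 gives x ≤ 700 − 329 − 332 = 39.
So 3 < x ≤ 39; integers 4 through 39: 36 values.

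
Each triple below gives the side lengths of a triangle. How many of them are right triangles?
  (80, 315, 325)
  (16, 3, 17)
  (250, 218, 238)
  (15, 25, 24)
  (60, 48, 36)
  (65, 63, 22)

2

(80,315,325): 80²+315² = 105625 = 325² → right
(16,3,17): 3²+16² = 265 < 289 = 17² → obtuse
(250,218,238): 218²+238² = 104168 > 62500 = 250² → acute
(15,25,24): 15²+24² = 801 > 625 = 25² → acute
(60,48,36): 36²+48² = 3600 = 60² → right
(65,63,22): 22²+63² = 4453 > 4225 = 65² → acute
2 of the 6 are right.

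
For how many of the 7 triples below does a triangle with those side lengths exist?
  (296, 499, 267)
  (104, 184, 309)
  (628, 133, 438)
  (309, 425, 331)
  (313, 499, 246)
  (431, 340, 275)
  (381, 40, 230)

(267,296,499): 267+296 > 499 → valid
(104,184,309): 104+184 ≤ 309 → not valid
(133,438,628): 133+438 ≤ 628 → not valid
(309,331,425): 309+331 > 425 → valid
(246,313,499): 246+313 > 499 → valid
(275,340,431): 275+340 > 431 → valid
(40,230,381): 40+230 ≤ 381 → not valid
4 of the 7 triples form a triangle.

4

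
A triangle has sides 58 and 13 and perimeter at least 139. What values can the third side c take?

68 ≤ c < 71

Triangle inequality alone gives 45 < c < 71.
The perimeter condition gives c ≥ 139 − 58 − 13 = 68.
Intersecting the two: 68 ≤ c < 71.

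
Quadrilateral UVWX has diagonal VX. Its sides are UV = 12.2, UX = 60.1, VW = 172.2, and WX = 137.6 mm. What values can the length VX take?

47.9 < VX < 72.3

From triangle UVX: |12.2 − 60.1| < VX < 12.2 + 60.1, i.e. 47.9 < VX < 72.3.
From triangle WVX: 34.6 < VX < 309.8.
Both must hold, so VX lies in the intersection.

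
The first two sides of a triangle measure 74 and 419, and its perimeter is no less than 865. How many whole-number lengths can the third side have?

Triangle inequality: 345 < x < 493. Perimeter ≥ 865 gives x ≥ 865 − 74 − 419 = 372.
So 372 ≤ x < 493; integers 372 through 492: 121 values.

121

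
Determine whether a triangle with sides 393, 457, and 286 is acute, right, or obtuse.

Compare the square of the longest side to the sum of squares of the other two: 286² + 393² = 236245 > 208849 = 457².

acute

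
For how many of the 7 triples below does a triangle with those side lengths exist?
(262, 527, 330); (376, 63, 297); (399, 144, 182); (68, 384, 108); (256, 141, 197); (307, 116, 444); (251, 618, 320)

(262,330,527): 262+330 > 527 → valid
(63,297,376): 63+297 ≤ 376 → not valid
(144,182,399): 144+182 ≤ 399 → not valid
(68,108,384): 68+108 ≤ 384 → not valid
(141,197,256): 141+197 > 256 → valid
(116,307,444): 116+307 ≤ 444 → not valid
(251,320,618): 251+320 ≤ 618 → not valid
2 of the 7 triples form a triangle.

2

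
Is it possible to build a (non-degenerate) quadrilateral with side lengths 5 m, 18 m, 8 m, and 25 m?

Yes

A quadrilateral exists iff every side is shorter than the sum of the others — equivalently, the longest side is less than the sum of the rest.
Longest side 25 < 31 (sum of the remaining 3), so yes.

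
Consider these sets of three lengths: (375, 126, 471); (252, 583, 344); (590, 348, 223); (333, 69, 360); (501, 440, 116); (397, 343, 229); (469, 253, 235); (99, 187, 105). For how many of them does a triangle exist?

7

(126,375,471): 126+375 > 471 → valid
(252,344,583): 252+344 > 583 → valid
(223,348,590): 223+348 ≤ 590 → not valid
(69,333,360): 69+333 > 360 → valid
(116,440,501): 116+440 > 501 → valid
(229,343,397): 229+343 > 397 → valid
(235,253,469): 235+253 > 469 → valid
(99,105,187): 99+105 > 187 → valid
7 of the 8 triples form a triangle.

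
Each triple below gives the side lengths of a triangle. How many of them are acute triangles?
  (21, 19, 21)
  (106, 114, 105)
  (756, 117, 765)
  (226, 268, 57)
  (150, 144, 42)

(21,19,21): 19²+21² = 802 > 441 = 21² → acute
(106,114,105): 105²+106² = 22261 > 12996 = 114² → acute
(756,117,765): 117²+756² = 585225 = 765² → right
(226,268,57): 57²+226² = 54325 < 71824 = 268² → obtuse
(150,144,42): 42²+144² = 22500 = 150² → right
2 of the 5 are acute.

2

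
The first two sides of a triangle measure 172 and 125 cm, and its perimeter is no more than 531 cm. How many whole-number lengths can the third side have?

Triangle inequality: 47 < x < 297. Perimeter ≤ 531 gives x ≤ 531 − 172 − 125 = 234.
So 47 < x ≤ 234; integers 48 through 234: 187 values.

187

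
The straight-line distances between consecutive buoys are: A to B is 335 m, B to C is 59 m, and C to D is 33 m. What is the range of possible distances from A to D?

243 ≤ AD ≤ 427 m

The maximum is all hops collinear in one direction: 335 + 59 + 33 = 427.
The longest hop is 335; the others sum to 92. Folding the others back against it leaves at least 335 − 92 = 243.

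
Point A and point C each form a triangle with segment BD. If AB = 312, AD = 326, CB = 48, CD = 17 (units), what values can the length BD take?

31 < BD < 65

From triangle ABD: |312 − 326| < BD < 312 + 326, i.e. 14 < BD < 638.
From triangle CBD: 31 < BD < 65.
Both must hold, so BD lies in the intersection.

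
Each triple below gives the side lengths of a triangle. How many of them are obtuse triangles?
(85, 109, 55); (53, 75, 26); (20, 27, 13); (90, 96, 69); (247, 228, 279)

3

(85,109,55): 55²+85² = 10250 < 11881 = 109² → obtuse
(53,75,26): 26²+53² = 3485 < 5625 = 75² → obtuse
(20,27,13): 13²+20² = 569 < 729 = 27² → obtuse
(90,96,69): 69²+90² = 12861 > 9216 = 96² → acute
(247,228,279): 228²+247² = 112993 > 77841 = 279² → acute
3 of the 5 are obtuse.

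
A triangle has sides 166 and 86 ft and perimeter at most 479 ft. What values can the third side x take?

80 < x ≤ 227

Triangle inequality alone gives 80 < x < 252.
The perimeter condition gives x ≤ 479 − 166 − 86 = 227.
Intersecting the two: 80 < x ≤ 227.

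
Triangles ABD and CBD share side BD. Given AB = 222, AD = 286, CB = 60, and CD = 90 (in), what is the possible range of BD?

From triangle ABD: |222 − 286| < BD < 222 + 286, i.e. 64 < BD < 508.
From triangle CBD: 30 < BD < 150.
Both must hold, so BD lies in the intersection.

64 < BD < 150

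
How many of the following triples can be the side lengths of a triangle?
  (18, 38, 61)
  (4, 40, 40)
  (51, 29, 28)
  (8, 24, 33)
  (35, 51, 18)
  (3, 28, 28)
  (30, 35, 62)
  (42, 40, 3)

6

(18,38,61): 18+38 ≤ 61 → not valid
(4,40,40): 4+40 > 40 → valid
(28,29,51): 28+29 > 51 → valid
(8,24,33): 8+24 ≤ 33 → not valid
(18,35,51): 18+35 > 51 → valid
(3,28,28): 3+28 > 28 → valid
(30,35,62): 30+35 > 62 → valid
(3,40,42): 3+40 > 42 → valid
6 of the 8 triples form a triangle.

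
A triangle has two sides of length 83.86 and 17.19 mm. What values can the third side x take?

By the triangle inequality, x must be less than 83.86 + 17.19 = 101.05 and greater than |83.86 − 17.19| = 66.67.

66.67 < x < 101.05 (mm)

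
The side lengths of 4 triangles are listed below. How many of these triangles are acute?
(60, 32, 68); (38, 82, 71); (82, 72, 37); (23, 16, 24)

(60,32,68): 32²+60² = 4624 = 68² → right
(38,82,71): 38²+71² = 6485 < 6724 = 82² → obtuse
(82,72,37): 37²+72² = 6553 < 6724 = 82² → obtuse
(23,16,24): 16²+23² = 785 > 576 = 24² → acute
1 of the 4 is acute.

1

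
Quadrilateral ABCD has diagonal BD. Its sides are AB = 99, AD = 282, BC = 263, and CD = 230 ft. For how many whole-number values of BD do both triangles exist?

197

From triangle ABD: 183 < BD < 381.
From triangle CBD: 33 < BD < 493.
Intersection: 183 < BD < 381, so integers 184 through 380: 197 values.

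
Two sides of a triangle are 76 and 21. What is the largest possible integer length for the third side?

The third side must be strictly less than 76 + 21 = 97.
The largest integer below 97 is 96.

96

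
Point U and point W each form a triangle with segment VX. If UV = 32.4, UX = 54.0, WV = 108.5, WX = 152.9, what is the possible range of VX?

44.4 < VX < 86.4

From triangle UVX: |32.4 − 54.0| < VX < 32.4 + 54.0, i.e. 21.6 < VX < 86.4.
From triangle WVX: 44.4 < VX < 261.4.
Both must hold, so VX lies in the intersection.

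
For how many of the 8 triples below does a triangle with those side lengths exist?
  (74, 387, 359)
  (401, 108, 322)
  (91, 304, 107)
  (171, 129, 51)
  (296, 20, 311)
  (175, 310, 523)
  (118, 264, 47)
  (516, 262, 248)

4

(74,359,387): 74+359 > 387 → valid
(108,322,401): 108+322 > 401 → valid
(91,107,304): 91+107 ≤ 304 → not valid
(51,129,171): 51+129 > 171 → valid
(20,296,311): 20+296 > 311 → valid
(175,310,523): 175+310 ≤ 523 → not valid
(47,118,264): 47+118 ≤ 264 → not valid
(248,262,516): 248+262 ≤ 516 → not valid
4 of the 8 triples form a triangle.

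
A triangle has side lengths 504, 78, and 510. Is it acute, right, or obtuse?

right

Compare the square of the longest side to the sum of squares of the other two: 78² + 504² = 260100 = 510².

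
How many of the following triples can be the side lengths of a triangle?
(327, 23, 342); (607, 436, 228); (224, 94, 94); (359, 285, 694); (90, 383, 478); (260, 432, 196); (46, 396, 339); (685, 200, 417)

(23,327,342): 23+327 > 342 → valid
(228,436,607): 228+436 > 607 → valid
(94,94,224): 94+94 ≤ 224 → not valid
(285,359,694): 285+359 ≤ 694 → not valid
(90,383,478): 90+383 ≤ 478 → not valid
(196,260,432): 196+260 > 432 → valid
(46,339,396): 46+339 ≤ 396 → not valid
(200,417,685): 200+417 ≤ 685 → not valid
3 of the 8 triples form a triangle.

3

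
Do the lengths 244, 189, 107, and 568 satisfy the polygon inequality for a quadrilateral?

No

For a quadrilateral, each side must be shorter than the sum of the others.
Here the longest side is 568, but the remaining 3 sides sum to only 540.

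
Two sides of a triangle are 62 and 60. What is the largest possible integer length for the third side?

The third side must be strictly less than 62 + 60 = 122.
The largest integer below 122 is 121.

121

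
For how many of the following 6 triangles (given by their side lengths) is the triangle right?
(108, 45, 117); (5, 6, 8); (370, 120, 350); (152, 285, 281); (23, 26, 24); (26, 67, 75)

(108,45,117): 45²+108² = 13689 = 117² → right
(5,6,8): 5²+6² = 61 < 64 = 8² → obtuse
(370,120,350): 120²+350² = 136900 = 370² → right
(152,285,281): 152²+281² = 102065 > 81225 = 285² → acute
(23,26,24): 23²+24² = 1105 > 676 = 26² → acute
(26,67,75): 26²+67² = 5165 < 5625 = 75² → obtuse
2 of the 6 are right.

2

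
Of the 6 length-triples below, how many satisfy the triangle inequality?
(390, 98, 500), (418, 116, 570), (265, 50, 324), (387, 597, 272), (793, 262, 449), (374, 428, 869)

(98,390,500): 98+390 ≤ 500 → not valid
(116,418,570): 116+418 ≤ 570 → not valid
(50,265,324): 50+265 ≤ 324 → not valid
(272,387,597): 272+387 > 597 → valid
(262,449,793): 262+449 ≤ 793 → not valid
(374,428,869): 374+428 ≤ 869 → not valid
1 of the 6 triples forms a triangle.

1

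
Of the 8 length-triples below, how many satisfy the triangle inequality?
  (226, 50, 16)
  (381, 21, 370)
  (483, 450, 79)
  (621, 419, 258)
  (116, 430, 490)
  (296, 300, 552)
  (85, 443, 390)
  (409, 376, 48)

7

(16,50,226): 16+50 ≤ 226 → not valid
(21,370,381): 21+370 > 381 → valid
(79,450,483): 79+450 > 483 → valid
(258,419,621): 258+419 > 621 → valid
(116,430,490): 116+430 > 490 → valid
(296,300,552): 296+300 > 552 → valid
(85,390,443): 85+390 > 443 → valid
(48,376,409): 48+376 > 409 → valid
7 of the 8 triples form a triangle.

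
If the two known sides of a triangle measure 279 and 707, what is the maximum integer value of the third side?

985

The third side must be strictly less than 279 + 707 = 986.
The largest integer below 986 is 985.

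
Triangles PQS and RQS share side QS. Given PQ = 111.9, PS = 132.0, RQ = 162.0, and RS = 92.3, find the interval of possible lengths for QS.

69.7 < QS < 243.9

From triangle PQS: |111.9 − 132.0| < QS < 111.9 + 132.0, i.e. 20.1 < QS < 243.9.
From triangle RQS: 69.7 < QS < 254.3.
Both must hold, so QS lies in the intersection.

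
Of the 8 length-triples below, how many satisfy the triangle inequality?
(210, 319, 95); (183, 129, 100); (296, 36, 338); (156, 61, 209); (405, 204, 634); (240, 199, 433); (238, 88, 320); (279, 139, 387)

5

(95,210,319): 95+210 ≤ 319 → not valid
(100,129,183): 100+129 > 183 → valid
(36,296,338): 36+296 ≤ 338 → not valid
(61,156,209): 61+156 > 209 → valid
(204,405,634): 204+405 ≤ 634 → not valid
(199,240,433): 199+240 > 433 → valid
(88,238,320): 88+238 > 320 → valid
(139,279,387): 139+279 > 387 → valid
5 of the 8 triples form a triangle.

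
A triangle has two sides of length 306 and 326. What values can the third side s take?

20 < s < 632

By the triangle inequality, s must be less than 306 + 326 = 632 and greater than |306 − 326| = 20.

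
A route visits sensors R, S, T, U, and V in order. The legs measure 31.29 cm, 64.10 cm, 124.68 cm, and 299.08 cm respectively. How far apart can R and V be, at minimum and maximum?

79.01 ≤ RV ≤ 519.15 cm

The maximum is all hops collinear in one direction: 31.29 + 64.10 + 124.68 + 299.08 = 519.15.
The longest hop is 299.08; the others sum to 220.07. Folding the others back against it leaves at least 299.08 − 220.07 = 79.01.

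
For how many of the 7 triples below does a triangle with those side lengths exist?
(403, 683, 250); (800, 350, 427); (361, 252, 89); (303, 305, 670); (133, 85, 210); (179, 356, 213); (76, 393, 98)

2

(250,403,683): 250+403 ≤ 683 → not valid
(350,427,800): 350+427 ≤ 800 → not valid
(89,252,361): 89+252 ≤ 361 → not valid
(303,305,670): 303+305 ≤ 670 → not valid
(85,133,210): 85+133 > 210 → valid
(179,213,356): 179+213 > 356 → valid
(76,98,393): 76+98 ≤ 393 → not valid
2 of the 7 triples form a triangle.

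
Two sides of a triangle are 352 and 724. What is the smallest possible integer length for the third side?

373

The third side must be strictly greater than |352 − 724| = 372.
The smallest integer above 372 is 373.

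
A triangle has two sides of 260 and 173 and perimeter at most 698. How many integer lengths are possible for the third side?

Triangle inequality: 87 < x < 433. Perimeter ≤ 698 gives x ≤ 698 − 260 − 173 = 265.
So 87 < x ≤ 265; integers 88 through 265: 178 values.

178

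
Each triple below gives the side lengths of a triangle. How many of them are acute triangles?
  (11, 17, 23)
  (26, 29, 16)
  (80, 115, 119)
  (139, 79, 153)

(11,17,23): 11²+17² = 410 < 529 = 23² → obtuse
(26,29,16): 16²+26² = 932 > 841 = 29² → acute
(80,115,119): 80²+115² = 19625 > 14161 = 119² → acute
(139,79,153): 79²+139² = 25562 > 23409 = 153² → acute
3 of the 4 are acute.

3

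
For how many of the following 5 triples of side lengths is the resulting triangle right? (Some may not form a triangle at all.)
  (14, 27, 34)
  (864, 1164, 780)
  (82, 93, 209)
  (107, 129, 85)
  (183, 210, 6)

(14,27,34): 14²+27² = 925 < 1156 = 34² → obtuse
(864,1164,780): 780²+864² = 1354896 = 1164² → right
(82,93,209): 82+93 ≤ 209, not a triangle
(107,129,85): 85²+107² = 18674 > 16641 = 129² → acute
(183,210,6): 6+183 ≤ 210, not a triangle
1 of the 5 is right.

1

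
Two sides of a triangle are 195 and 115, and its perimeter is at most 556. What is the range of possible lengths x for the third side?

80 < x ≤ 246

Triangle inequality alone gives 80 < x < 310.
The perimeter condition gives x ≤ 556 − 195 − 115 = 246.
Intersecting the two: 80 < x ≤ 246.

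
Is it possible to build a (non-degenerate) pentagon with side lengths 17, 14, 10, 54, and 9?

For a pentagon, each side must be shorter than the sum of the others.
Here the longest side is 54, but the remaining 4 sides sum to only 50.

No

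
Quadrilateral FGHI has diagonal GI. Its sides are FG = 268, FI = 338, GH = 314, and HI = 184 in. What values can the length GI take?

From triangle FGI: |268 − 338| < GI < 268 + 338, i.e. 70 < GI < 606.
From triangle HGI: 130 < GI < 498.
Both must hold, so GI lies in the intersection.

130 < GI < 498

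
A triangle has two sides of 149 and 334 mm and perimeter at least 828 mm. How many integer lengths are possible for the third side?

Triangle inequality: 185 < x < 483. Perimeter ≥ 828 gives x ≥ 828 − 149 − 334 = 345.
So 345 ≤ x < 483; integers 345 through 482: 138 values.

138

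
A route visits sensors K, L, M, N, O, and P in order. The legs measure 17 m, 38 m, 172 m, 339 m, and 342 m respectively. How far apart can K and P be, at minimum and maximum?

The maximum is all hops collinear in one direction: 17 + 38 + 172 + 339 + 342 = 908.
The longest hop is 342; the others sum to 566. Since 342 ≤ 566, the path can fold back on itself completely, so the minimum distance is 0.

0 ≤ KP ≤ 908 m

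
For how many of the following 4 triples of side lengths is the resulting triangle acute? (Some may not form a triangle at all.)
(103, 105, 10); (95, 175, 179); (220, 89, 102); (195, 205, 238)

2

(103,105,10): 10²+103² = 10709 < 11025 = 105² → obtuse
(95,175,179): 95²+175² = 39650 > 32041 = 179² → acute
(220,89,102): 89+102 ≤ 220, not a triangle
(195,205,238): 195²+205² = 80050 > 56644 = 238² → acute
2 of the 4 are acute.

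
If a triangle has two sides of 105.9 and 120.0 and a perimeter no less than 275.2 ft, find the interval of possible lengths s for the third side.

49.3 ≤ s < 225.9

Triangle inequality alone gives 14.1 < s < 225.9.
The perimeter condition gives s ≥ 275.2 − 105.9 − 120.0 = 49.3.
Intersecting the two: 49.3 ≤ s < 225.9.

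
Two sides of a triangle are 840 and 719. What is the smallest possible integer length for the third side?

The third side must be strictly greater than |840 − 719| = 121.
The smallest integer above 121 is 122.

122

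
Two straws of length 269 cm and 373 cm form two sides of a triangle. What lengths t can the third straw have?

By the triangle inequality, t must be less than 269 + 373 = 642 and greater than |269 − 373| = 104.

104 < t < 642 (cm)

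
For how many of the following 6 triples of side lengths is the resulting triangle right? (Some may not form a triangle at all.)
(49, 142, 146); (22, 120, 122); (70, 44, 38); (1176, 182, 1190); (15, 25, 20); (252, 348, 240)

(49,142,146): 49²+142² = 22565 > 21316 = 146² → acute
(22,120,122): 22²+120² = 14884 = 122² → right
(70,44,38): 38²+44² = 3380 < 4900 = 70² → obtuse
(1176,182,1190): 182²+1176² = 1416100 = 1190² → right
(15,25,20): 15²+20² = 625 = 25² → right
(252,348,240): 240²+252² = 121104 = 348² → right
4 of the 6 are right.

4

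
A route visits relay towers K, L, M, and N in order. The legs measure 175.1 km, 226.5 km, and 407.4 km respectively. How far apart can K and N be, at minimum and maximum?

The maximum is all hops collinear in one direction: 175.1 + 226.5 + 407.4 = 809.0.
The longest hop is 407.4; the others sum to 401.6. Folding the others back against it leaves at least 407.4 − 401.6 = 5.8.

5.8 ≤ KN ≤ 809.0 km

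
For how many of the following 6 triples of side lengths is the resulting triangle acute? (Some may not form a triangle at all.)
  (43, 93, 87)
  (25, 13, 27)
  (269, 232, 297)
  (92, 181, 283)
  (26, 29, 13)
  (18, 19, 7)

5

(43,93,87): 43²+87² = 9418 > 8649 = 93² → acute
(25,13,27): 13²+25² = 794 > 729 = 27² → acute
(269,232,297): 232²+269² = 126185 > 88209 = 297² → acute
(92,181,283): 92+181 ≤ 283, not a triangle
(26,29,13): 13²+26² = 845 > 841 = 29² → acute
(18,19,7): 7²+18² = 373 > 361 = 19² → acute
5 of the 6 are acute.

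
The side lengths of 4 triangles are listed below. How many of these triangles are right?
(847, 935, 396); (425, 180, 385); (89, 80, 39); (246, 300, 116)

3

(847,935,396): 396²+847² = 874225 = 935² → right
(425,180,385): 180²+385² = 180625 = 425² → right
(89,80,39): 39²+80² = 7921 = 89² → right
(246,300,116): 116²+246² = 73972 < 90000 = 300² → obtuse
3 of the 4 are right.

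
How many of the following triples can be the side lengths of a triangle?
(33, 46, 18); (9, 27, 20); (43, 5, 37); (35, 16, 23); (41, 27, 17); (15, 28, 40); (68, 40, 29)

(18,33,46): 18+33 > 46 → valid
(9,20,27): 9+20 > 27 → valid
(5,37,43): 5+37 ≤ 43 → not valid
(16,23,35): 16+23 > 35 → valid
(17,27,41): 17+27 > 41 → valid
(15,28,40): 15+28 > 40 → valid
(29,40,68): 29+40 > 68 → valid
6 of the 7 triples form a triangle.

6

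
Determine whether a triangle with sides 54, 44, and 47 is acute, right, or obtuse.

acute

Compare the square of the longest side to the sum of squares of the other two: 44² + 47² = 4145 > 2916 = 54².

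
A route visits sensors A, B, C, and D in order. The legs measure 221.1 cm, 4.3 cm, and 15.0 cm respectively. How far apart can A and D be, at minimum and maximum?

201.8 ≤ AD ≤ 240.4 cm

The maximum is all hops collinear in one direction: 221.1 + 4.3 + 15.0 = 240.4.
The longest hop is 221.1; the others sum to 19.3. Folding the others back against it leaves at least 221.1 − 19.3 = 201.8.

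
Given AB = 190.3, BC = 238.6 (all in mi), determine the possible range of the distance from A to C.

By the triangle inequality, |190.3 − 238.6| ≤ AC ≤ 190.3 + 238.6.

48.3 ≤ AC ≤ 428.9 mi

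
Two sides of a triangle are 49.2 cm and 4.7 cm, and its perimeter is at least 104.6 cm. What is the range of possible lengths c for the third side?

50.7 ≤ c < 53.9

Triangle inequality alone gives 44.5 < c < 53.9.
The perimeter condition gives c ≥ 104.6 − 49.2 − 4.7 = 50.7.
Intersecting the two: 50.7 ≤ c < 53.9.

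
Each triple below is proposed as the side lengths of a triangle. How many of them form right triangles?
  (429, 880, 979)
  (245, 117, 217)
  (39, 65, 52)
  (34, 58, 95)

(429,880,979): 429²+880² = 958441 = 979² → right
(245,117,217): 117²+217² = 60778 > 60025 = 245² → acute
(39,65,52): 39²+52² = 4225 = 65² → right
(34,58,95): 34+58 ≤ 95, not a triangle
2 of the 4 are right.

2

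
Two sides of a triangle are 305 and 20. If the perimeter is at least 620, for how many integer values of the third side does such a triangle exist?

Triangle inequality: 285 < x < 325. Perimeter ≥ 620 gives x ≥ 620 − 305 − 20 = 295.
So 295 ≤ x < 325; integers 295 through 324: 30 values.

30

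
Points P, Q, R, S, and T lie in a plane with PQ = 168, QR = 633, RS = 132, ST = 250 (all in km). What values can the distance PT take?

83 ≤ PT ≤ 1183 km

The maximum is all hops collinear in one direction: 168 + 633 + 132 + 250 = 1183.
The longest hop is 633; the others sum to 550. Folding the others back against it leaves at least 633 − 550 = 83.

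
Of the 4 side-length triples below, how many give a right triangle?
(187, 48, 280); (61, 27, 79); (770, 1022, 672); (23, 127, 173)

1

(187,48,280): 48+187 ≤ 280, not a triangle
(61,27,79): 27²+61² = 4450 < 6241 = 79² → obtuse
(770,1022,672): 672²+770² = 1044484 = 1022² → right
(23,127,173): 23+127 ≤ 173, not a triangle
1 of the 4 is right.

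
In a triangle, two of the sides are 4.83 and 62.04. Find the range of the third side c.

57.21 < c < 66.87

By the triangle inequality, c must be less than 4.83 + 62.04 = 66.87 and greater than |4.83 − 62.04| = 57.21.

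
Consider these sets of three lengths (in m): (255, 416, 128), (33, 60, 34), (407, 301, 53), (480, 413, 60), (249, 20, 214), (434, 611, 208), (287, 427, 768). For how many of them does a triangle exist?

(128,255,416): 128+255 ≤ 416 → not valid
(33,34,60): 33+34 > 60 → valid
(53,301,407): 53+301 ≤ 407 → not valid
(60,413,480): 60+413 ≤ 480 → not valid
(20,214,249): 20+214 ≤ 249 → not valid
(208,434,611): 208+434 > 611 → valid
(287,427,768): 287+427 ≤ 768 → not valid
2 of the 7 triples form a triangle.

2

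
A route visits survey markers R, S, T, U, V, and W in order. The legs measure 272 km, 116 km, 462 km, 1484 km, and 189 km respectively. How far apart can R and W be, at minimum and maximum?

The maximum is all hops collinear in one direction: 272 + 116 + 462 + 1484 + 189 = 2523.
The longest hop is 1484; the others sum to 1039. Folding the others back against it leaves at least 1484 − 1039 = 445.

445 ≤ RW ≤ 2523 km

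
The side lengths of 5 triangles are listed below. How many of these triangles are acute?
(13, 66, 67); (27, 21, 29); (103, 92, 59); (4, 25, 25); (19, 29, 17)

(13,66,67): 13²+66² = 4525 > 4489 = 67² → acute
(27,21,29): 21²+27² = 1170 > 841 = 29² → acute
(103,92,59): 59²+92² = 11945 > 10609 = 103² → acute
(4,25,25): 4²+25² = 641 > 625 = 25² → acute
(19,29,17): 17²+19² = 650 < 841 = 29² → obtuse
4 of the 5 are acute.

4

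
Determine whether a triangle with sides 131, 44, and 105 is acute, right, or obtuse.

Compare the square of the longest side to the sum of squares of the other two: 44² + 105² = 12961 < 17161 = 131².

obtuse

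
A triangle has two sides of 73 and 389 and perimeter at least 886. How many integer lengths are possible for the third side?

38

Triangle inequality: 316 < x < 462. Perimeter ≥ 886 gives x ≥ 886 − 73 − 389 = 424.
So 424 ≤ x < 462; integers 424 through 461: 38 values.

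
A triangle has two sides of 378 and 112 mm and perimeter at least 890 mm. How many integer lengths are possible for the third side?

90

Triangle inequality: 266 < x < 490. Perimeter ≥ 890 gives x ≥ 890 − 378 − 112 = 400.
So 400 ≤ x < 490; integers 400 through 489: 90 values.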